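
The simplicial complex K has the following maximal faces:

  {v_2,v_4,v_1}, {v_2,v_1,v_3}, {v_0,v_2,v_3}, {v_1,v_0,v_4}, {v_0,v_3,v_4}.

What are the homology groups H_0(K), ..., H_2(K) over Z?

H_0 = Z,  H_1 = Z,  H_2 = 0.

Take the total order v_0 < v_1 < v_2 < v_3 < v_4 on the vertex set. Then K (dimension 2) consists of the simplices:

  0-simplices (5): [v_0], [v_1], [v_2], [v_3], [v_4]
  1-simplices (10): [v_0,v_1], [v_0,v_2], [v_0,v_3], [v_0,v_4], [v_1,v_2], [v_1,v_3], [v_1,v_4], [v_2,v_3], [v_2,v_4], [v_3,v_4]
  2-simplices (5): [v_0,v_1,v_4], [v_0,v_2,v_3], [v_0,v_3,v_4], [v_1,v_2,v_3], [v_1,v_2,v_4]

so the chain groups are C_0 ≅ Z^5, C_1 ≅ Z^10, C_2 ≅ Z^5.

∂_1: C_1 → C_0 is given by ∂[p,q] = [q] − [p]. For instance
  ∂[v_2,v_3] = [v_3] − [v_2].
As a 5×10 matrix over Z this has rank 4, with invariant factors (1,1,1,1).

The boundary map ∂_2: C_2 → C_1 acts by ∂[p,q,r] = [q,r] − [p,r] + [p,q]. For instance
  ∂[v_0,v_3,v_4] = [v_3,v_4] − [v_0,v_4] + [v_0,v_3],
  ∂[v_0,v_2,v_3] = [v_2,v_3] − [v_0,v_3] + [v_0,v_2].
The resulting 10×5 matrix has rank 5, and its Smith normal form has invariant factors (1,1,1,1,1).

Reading off H_k = ker ∂_k / im ∂_{k+1}:

  H_0: rank C_0 − rank ∂_1 = 5 − 4 = 1, and the invariant factors of ∂_1 are all 1, so H_0 = Z.
  H_1: rank ker ∂_1 − rank ∂_2 = (10 − 4) − 5 = 1, and the invariant factors of ∂_2 are all 1, so H_1 = Z.
  H_2: rank ker ∂_2 − rank ∂_3 = (5 − 5) − 0 = 0, and there is no ∂_3, so H_2 = 0.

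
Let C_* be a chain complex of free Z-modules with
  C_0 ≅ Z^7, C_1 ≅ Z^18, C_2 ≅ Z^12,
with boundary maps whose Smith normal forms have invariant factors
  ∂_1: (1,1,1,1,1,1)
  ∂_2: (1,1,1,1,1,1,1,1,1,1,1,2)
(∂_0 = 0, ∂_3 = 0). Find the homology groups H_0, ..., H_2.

H_0: b_0 = 7 − 0 − 6 = 1; torsion from ∂_1 factors > 1: none. So H_0 ≅ Z.
H_1: b_1 = 18 − 6 − 12 = 0; torsion from ∂_2 factors > 1: [2]. So H_1 ≅ Z/2.
H_2: b_2 = 12 − 12 − 0 = 0; torsion from ∂_3 factors > 1: none. So H_2 ≅ 0.

H_0 ≅ Z,  H_1 ≅ Z/2,  H_2 = 0.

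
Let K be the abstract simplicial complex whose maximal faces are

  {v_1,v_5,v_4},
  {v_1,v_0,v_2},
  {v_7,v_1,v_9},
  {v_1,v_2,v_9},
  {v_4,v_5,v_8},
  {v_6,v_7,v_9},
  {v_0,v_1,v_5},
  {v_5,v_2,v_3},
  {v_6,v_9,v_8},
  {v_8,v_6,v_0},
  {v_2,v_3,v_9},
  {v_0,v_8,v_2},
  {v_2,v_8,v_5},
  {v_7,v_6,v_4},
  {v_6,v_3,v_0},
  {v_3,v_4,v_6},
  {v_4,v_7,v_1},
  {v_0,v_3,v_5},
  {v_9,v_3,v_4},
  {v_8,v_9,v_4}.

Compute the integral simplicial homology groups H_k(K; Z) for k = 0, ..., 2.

H_0 ≅ Z,  H_1 ≅ Z ⊕ Z/2,  H_2 = 0.

We work with the vertex ordering v_0 < v_1 < v_2 < v_3 < v_4 < v_5 < v_6 < v_7 < v_8 < v_9. The simplices of K, each written with vertices in increasing order, are:

  0-simplices (10): [v_0], [v_1], [v_2], [v_3], [v_4], [v_5], [v_6], [v_7], [v_8], [v_9]
  1-simplices (30): (30 of them)
  2-simplices (20): (20 of them)

giving chain groups C_0 ≅ Z^10, C_1 ≅ Z^30, C_2 ≅ Z^20.

∂_1: C_1 → C_0 sends each edge [p,q] (with p < q) to q − p. For instance
  ∂[v_6,v_7] = [v_7] − [v_6].
The 10×30 boundary matrix has rank 9 and Smith normal form diag(1,1,1,1,1,1,1,1,1).

Boundary ∂_2: C_2 → C_1 maps a triangle to the signed sum of its edges. For instance
  ∂[v_1,v_4,v_7] = [v_4,v_7] − [v_1,v_7] + [v_1,v_4],
  ∂[v_0,v_3,v_5] = [v_3,v_5] − [v_0,v_5] + [v_0,v_3].
As a 30×20 matrix over Z this has rank 20, with invariant factors (1,1,1,1,1,1,1,1,1,1,1,1,1,1,1,1,1,1,1,2).

Now H_k = ker ∂_k / im ∂_{k+1}, so:

  H_0: rank C_0 − rank ∂_1 = 10 − 9 = 1, and the invariant factors of ∂_1 are all 1, so H_0 = Z.
  H_1: rank ker ∂_1 − rank ∂_2 = (30 − 9) − 20 = 1, and ∂_2 has invariant factor 2 > 1, so H_1 = Z ⊕ Z/2.
  H_2: rank ker ∂_2 − rank ∂_3 = (20 − 20) − 0 = 0, and there is no ∂_3, so H_2 = 0.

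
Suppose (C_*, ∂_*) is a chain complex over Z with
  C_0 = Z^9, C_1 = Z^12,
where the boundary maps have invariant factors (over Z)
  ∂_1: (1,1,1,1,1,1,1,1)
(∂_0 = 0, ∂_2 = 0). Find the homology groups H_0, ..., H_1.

H_0: b_0 = 9 − 0 − 8 = 1; torsion from ∂_1 factors > 1: none. So H_0 ≅ Z.
H_1: b_1 = 12 − 8 − 0 = 4; torsion from ∂_2 factors > 1: none. So H_1 ≅ Z^4.

H_0 ≅ Z,  H_1 ≅ Z^4.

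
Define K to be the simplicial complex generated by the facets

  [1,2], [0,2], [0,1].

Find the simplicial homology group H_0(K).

We work with the vertex ordering 0 < 1 < 2. The simplices of K, each written with vertices in increasing order, are:

  0-simplices (3): [0], [1], [2]
  1-simplices (3): [0,1], [0,2], [1,2]

so the chain groups are C_0 ≅ Z^3, C_1 ≅ Z^3.

∂_1: C_1 → C_0 maps an edge to its endpoints' difference, ∂[p,q] = q − p.
This gives a 3×3 integer matrix of rank 2; reducing to Smith normal form yields diagonal entries (1,1).

Computing H_k = (kernel of ∂_k) / (image of ∂_{k+1}):

  H_0: rank C_0 − rank ∂_1 = 3 − 2 = 1, and the invariant factors of ∂_1 are all 1, so H_0 = Z.

H_0 ≅ Z.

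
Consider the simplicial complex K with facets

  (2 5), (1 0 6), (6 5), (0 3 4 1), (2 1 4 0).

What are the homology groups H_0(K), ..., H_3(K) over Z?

Take the total order 0 < 1 < 2 < 3 < 4 < 5 < 6 on the vertex set. Then K (dimension 3) consists of the simplices:

  0-simplices (7): [0], [1], [2], [3], [4], [5], [6]
  1-simplices (13): [0,1], [0,2], [0,3], [0,4], [0,6], [1,2], [1,3], [1,4], [1,6], [2,4], [2,5], [3,4], [5,6]
  2-simplices (8): [0,1,2], [0,1,3], [0,1,4], [0,1,6], [0,2,4], [0,3,4], [1,2,4], [1,3,4]
  3-simplices (2): [0,1,2,4], [0,1,3,4]

Hence C_0 ≅ Z^7, C_1 ≅ Z^13, C_2 ≅ Z^8, C_3 ≅ Z^2.

The boundary map ∂_1: C_1 → C_0 maps an edge to its endpoints' difference, ∂[p,q] = q − p. For instance
  ∂[1,6] = [6] − [1].
The 7×13 boundary matrix has rank 6 and Smith normal form diag(1,1,1,1,1,1).

Boundary ∂_2: C_2 → C_1 sends each 2-simplex [p,q,r] to [q,r] − [p,r] + [p,q]. For instance
  ∂[0,1,2] = [1,2] − [0,2] + [0,1],
  ∂[0,2,4] = [2,4] − [0,4] + [0,2].
This gives a 13×8 integer matrix of rank 6; reducing to Smith normal form yields diagonal entries (1,1,1,1,1,1).

The boundary map ∂_3: C_3 → C_2 sends each 3-simplex σ to the alternating sum Σ_i (−1)^i (σ with its i-th vertex removed). For instance
  ∂[0,1,3,4] = [1,3,4] − [0,3,4] + [0,1,4] − [0,1,3],
  ∂[0,1,2,4] = [1,2,4] − [0,2,4] + [0,1,4] − [0,1,2].
The resulting 8×2 matrix has rank 2, and its Smith normal form has invariant factors (1,1).

From H_k ≅ ker(∂_k) / im(∂_{k+1}) we obtain:

  H_0: rank C_0 − rank ∂_1 = 7 − 6 = 1, and the invariant factors of ∂_1 are all 1, so H_0 = Z.
  H_1: rank ker ∂_1 − rank ∂_2 = (13 − 6) − 6 = 1, and the invariant factors of ∂_2 are all 1, so H_1 = Z.
  H_2: rank ker ∂_2 − rank ∂_3 = (8 − 6) − 2 = 0, and the invariant factors of ∂_3 are all 1, so H_2 = 0.
  H_3: rank ker ∂_3 − rank ∂_4 = (2 − 2) − 0 = 0, and there is no ∂_4, so H_3 = 0.

H_0 ≅ Z,  H_1 ≅ Z,  H_2 = 0,  H_3 = 0.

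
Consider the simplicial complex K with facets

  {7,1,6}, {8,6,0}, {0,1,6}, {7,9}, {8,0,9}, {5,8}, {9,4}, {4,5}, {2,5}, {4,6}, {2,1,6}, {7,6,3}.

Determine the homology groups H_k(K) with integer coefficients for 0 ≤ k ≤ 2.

K has 10 vertices, 19 edges, 6 triangles.
rank ∂_0 = 0, rank ∂_1 = 9 ⇒ b_0 = 10 − 0 − 9 = 1; all invariant factors of ∂_1 are 1 so no torsion. So H_0 ≅ Z.
rank ∂_1 = 9, rank ∂_2 = 6 ⇒ b_1 = 19 − 9 − 6 = 4; all invariant factors of ∂_2 are 1 so no torsion. So H_1 ≅ Z^4.
rank ∂_2 = 6, rank ∂_3 = 0 ⇒ b_2 = 6 − 6 − 0 = 0. So H_2 ≅ 0.

H_0 = Z,  H_1 = Z^4,  H_2 = 0.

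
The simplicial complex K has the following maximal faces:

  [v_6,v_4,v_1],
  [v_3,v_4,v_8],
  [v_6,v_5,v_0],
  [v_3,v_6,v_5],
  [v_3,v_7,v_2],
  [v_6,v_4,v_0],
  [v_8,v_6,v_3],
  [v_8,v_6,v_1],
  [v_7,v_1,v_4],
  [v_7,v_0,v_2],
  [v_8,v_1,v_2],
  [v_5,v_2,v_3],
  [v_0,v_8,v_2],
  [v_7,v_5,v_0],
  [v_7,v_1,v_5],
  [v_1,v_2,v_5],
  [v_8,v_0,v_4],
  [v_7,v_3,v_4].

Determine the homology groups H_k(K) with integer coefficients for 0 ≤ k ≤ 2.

H_0 = Z,  H_1 = Z ⊕ Z/2,  H_2 = 0.

Take the total order v_0 < v_1 < v_2 < v_3 < v_4 < v_5 < v_6 < v_7 < v_8 on the vertex set. Then K (dimension 2) consists of the simplices:

  0-simplices (9): [v_0], [v_1], [v_2], [v_3], [v_4], [v_5], [v_6], [v_7], [v_8]
  1-simplices (27): (27 of them)
  2-simplices (18): (18 of them)

so the chain groups are C_0 ≅ Z^9, C_1 ≅ Z^27, C_2 ≅ Z^18.

The boundary map ∂_1: C_1 → C_0 sends each edge [p,q] (with p < q) to q − p. For instance
  ∂[v_0,v_5] = [v_5] − [v_0].
The 9×27 boundary matrix has rank 8 and Smith normal form diag(1,1,1,1,1,1,1,1).

Boundary ∂_2: C_2 → C_1 sends each 2-simplex [p,q,r] to [q,r] − [p,r] + [p,q]. For instance
  ∂[v_1,v_4,v_7] = [v_4,v_7] − [v_1,v_7] + [v_1,v_4],
  ∂[v_2,v_3,v_7] = [v_3,v_7] − [v_2,v_7] + [v_2,v_3].
As a 27×18 matrix over Z this has rank 18, with invariant factors (1,1,1,1,1,1,1,1,1,1,1,1,1,1,1,1,1,2).

Now H_k = ker ∂_k / im ∂_{k+1}, so:

  H_0: rank C_0 − rank ∂_1 = 9 − 8 = 1, and the invariant factors of ∂_1 are all 1, so H_0 = Z.
  H_1: rank ker ∂_1 − rank ∂_2 = (27 − 8) − 18 = 1, and ∂_2 has invariant factor 2 > 1, so H_1 = Z ⊕ Z/2.
  H_2: rank ker ∂_2 − rank ∂_3 = (18 − 18) − 0 = 0, and there is no ∂_3, so H_2 = 0.

(K is a triangulation of the Klein bottle.)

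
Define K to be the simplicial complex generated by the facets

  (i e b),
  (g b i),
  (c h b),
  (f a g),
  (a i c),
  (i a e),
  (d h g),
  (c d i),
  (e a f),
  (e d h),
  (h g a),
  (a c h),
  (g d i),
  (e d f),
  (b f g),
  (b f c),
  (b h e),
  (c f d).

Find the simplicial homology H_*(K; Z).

H_0 ≅ Z,  H_1 ≅ Z^2,  H_2 ≅ Z.

Order the vertices as a < b < c < d < e < f < g < h < i. Listing each simplex with vertices in this order, K has dimension 2 with simplices:

  0-simplices (9): a, b, c, d, e, f, g, h, i
  1-simplices (27): ac, ae, af, ag, ah, ai, bc, be, bf, bg, bh, bi, cd, cf, ch, ci, de, df, dg, dh, di, ef, eh, ei, fg, gh, gi
  2-simplices (18): ach, aci, aef, aei, afg, agh, bcf, bch, beh, bei, bfg, bgi, cdf, cdi, def, deh, dgh, dgi

so the chain groups are C_0 ≅ Z^9, C_1 ≅ Z^27, C_2 ≅ Z^18.

∂_1: C_1 → C_0 sends each edge [p,q] (with p < q) to q − p. For instance
  ∂fg = g − f.
The 9×27 boundary matrix has rank 8 and Smith normal form diag(1,1,1,1,1,1,1,1).

∂_2: C_2 → C_1 sends each 2-simplex [p,q,r] to [q,r] − [p,r] + [p,q]. For instance
  ∂aci = ci − ai + ac,
  ∂aef = ef − af + ae.
The resulting 27×18 matrix has rank 17, and its Smith normal form has invariant factors (1,1,1,1,1,1,1,1,1,1,1,1,1,1,1,1,1).

Now H_k = ker ∂_k / im ∂_{k+1}, so:

  H_0: rank C_0 − rank ∂_1 = 9 − 8 = 1, and the invariant factors of ∂_1 are all 1, so H_0 = Z.
  H_1: rank ker ∂_1 − rank ∂_2 = (27 − 8) − 17 = 2, and the invariant factors of ∂_2 are all 1, so H_1 = Z^2.
  H_2: rank ker ∂_2 − rank ∂_3 = (18 − 17) − 0 = 1, and there is no ∂_3, so H_2 = Z.

As a check, the Euler characteristic is 9 − 27 + 18 = 0, which agrees with 1 − 2 + 1 = 0.
(K is a triangulation of the torus T^2.)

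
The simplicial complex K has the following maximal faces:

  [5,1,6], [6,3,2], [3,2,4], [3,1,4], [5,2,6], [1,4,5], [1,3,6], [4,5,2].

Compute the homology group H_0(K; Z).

Order the vertices as 1 < 2 < 3 < 4 < 5 < 6. Listing each simplex with vertices in this order, K has dimension 2 with simplices:

  0-simplices (6): [1], [2], [3], [4], [5], [6]
  1-simplices (12): [1,3], [1,4], [1,5], [1,6], [2,3], [2,4], [2,5], [2,6], [3,4], [3,6], [4,5], [5,6]
  2-simplices (8): [1,3,4], [1,3,6], [1,4,5], [1,5,6], [2,3,4], [2,3,6], [2,4,5], [2,5,6]

giving chain groups C_0 ≅ Z^6, C_1 ≅ Z^12, C_2 ≅ Z^8.

Boundary ∂_1: C_1 → C_0 maps an edge to its endpoints' difference, ∂[p,q] = q − p. For instance
  ∂[1,6] = [6] − [1].
As a 6×12 matrix over Z this has rank 5, with invariant factors (1,1,1,1,1).

∂_2: C_2 → C_1 sends each 2-simplex [p,q,r] to [q,r] − [p,r] + [p,q]. For instance
  ∂[2,4,5] = [4,5] − [2,5] + [2,4],
  ∂[1,3,6] = [3,6] − [1,6] + [1,3].
The resulting 12×8 matrix has rank 7, and its Smith normal form has invariant factors (1,1,1,1,1,1,1).

Computing H_k = (kernel of ∂_k) / (image of ∂_{k+1}):

  H_0: rank C_0 − rank ∂_1 = 6 − 5 = 1, and the invariant factors of ∂_1 are all 1, so H_0 ≅ Z.

(K is a triangulation of the 2-sphere S^2.)

H_0 ≅ Z.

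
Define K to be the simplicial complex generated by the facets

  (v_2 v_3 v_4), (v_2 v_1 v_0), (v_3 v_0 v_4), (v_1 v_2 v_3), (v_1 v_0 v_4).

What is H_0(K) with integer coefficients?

We work with the vertex ordering v_0 < v_1 < v_2 < v_3 < v_4. The simplices of K, each written with vertices in increasing order, are:

  0-simplices (5): [v_0], [v_1], [v_2], [v_3], [v_4]
  1-simplices (10): [v_0,v_1], [v_0,v_2], [v_0,v_3], [v_0,v_4], [v_1,v_2], [v_1,v_3], [v_1,v_4], [v_2,v_3], [v_2,v_4], [v_3,v_4]
  2-simplices (5): [v_0,v_1,v_2], [v_0,v_1,v_4], [v_0,v_3,v_4], [v_1,v_2,v_3], [v_2,v_3,v_4]

giving chain groups C_0 ≅ Z^5, C_1 ≅ Z^10, C_2 ≅ Z^5.

∂_1: C_1 → C_0 sends each edge [p,q] (with p < q) to q − p.
This gives a 5×10 integer matrix of rank 4; reducing to Smith normal form yields diagonal entries (1,1,1,1).

The boundary map ∂_2: C_2 → C_1 maps a triangle to the signed sum of its edges. For instance
  ∂[v_0,v_1,v_2] = [v_1,v_2] − [v_0,v_2] + [v_0,v_1],
  ∂[v_1,v_2,v_3] = [v_2,v_3] − [v_1,v_3] + [v_1,v_2].
As a 10×5 matrix over Z this has rank 5, with invariant factors (1,1,1,1,1).

Reading off H_k = ker ∂_k / im ∂_{k+1}:

  H_0: rank C_0 − rank ∂_1 = 5 − 4 = 1, and the invariant factors of ∂_1 are all 1, so H_0 = Z.

H_0 = Z.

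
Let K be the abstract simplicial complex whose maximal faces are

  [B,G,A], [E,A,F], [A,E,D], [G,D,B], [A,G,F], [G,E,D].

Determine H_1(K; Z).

H_1 = Z.

Order the vertices as A < B < D < E < F < G. Listing each simplex with vertices in this order, K has dimension 2 with simplices:

  0-simplices (6): A, B, D, E, F, G
  1-simplices (12): AB, AD, AE, AF, AG, BD, BG, DE, DG, EF, EG, FG
  2-simplices (6): ABG, ADE, AEF, AFG, BDG, DEG

so the chain groups are C_0 ≅ Z^6, C_1 ≅ Z^12, C_2 ≅ Z^6.

The boundary map ∂_1: C_1 → C_0 sends each edge [p,q] (with p < q) to q − p. For instance
  ∂AG = G − A.
As a 6×12 matrix over Z this has rank 5, with invariant factors (1,1,1,1,1).

The boundary map ∂_2: C_2 → C_1 maps a triangle to the signed sum of its edges. For instance
  ∂ADE = DE − AE + AD,
  ∂BDG = DG − BG + BD.
The 12×6 boundary matrix has rank 6 and Smith normal form diag(1,1,1,1,1,1).

Reading off H_k = ker ∂_k / im ∂_{k+1}:

  H_1: rank ker ∂_1 − rank ∂_2 = (12 − 5) − 6 = 1, and the invariant factors of ∂_2 are all 1, so H_1 ≅ Z.

(K is a triangulation of the cylinder S^1 x I.)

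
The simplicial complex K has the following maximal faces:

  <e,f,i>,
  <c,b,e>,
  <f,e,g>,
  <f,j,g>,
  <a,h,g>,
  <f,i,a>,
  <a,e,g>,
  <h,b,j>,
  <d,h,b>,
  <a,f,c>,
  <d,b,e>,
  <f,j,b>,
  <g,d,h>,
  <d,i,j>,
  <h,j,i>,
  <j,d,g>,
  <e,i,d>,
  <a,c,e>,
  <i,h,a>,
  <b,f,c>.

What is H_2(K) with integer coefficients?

We work with the vertex ordering a < b < c < d < e < f < g < h < i < j. The simplices of K, each written with vertices in increasing order, are:

  0-simplices (10): a, b, c, d, e, f, g, h, i, j
  1-simplices (30): ac, ae, af, ag, ah, ai, bc, bd, be, bf, bh, bj, ce, cf, de, dg, dh, di, dj, ef, eg, ei, fg, fi, fj, gh, gj, hi, hj, ij
  2-simplices (20): ace, acf, aeg, afi, agh, ahi, bce, bcf, bde, bdh, bfj, bhj, dei, dgh, dgj, dij, efg, efi, fgj, hij

giving chain groups C_0 ≅ Z^10, C_1 ≅ Z^30, C_2 ≅ Z^20.

The boundary map ∂_1: C_1 → C_0 maps an edge to its endpoints' difference, ∂[p,q] = q − p.
As a 10×30 matrix over Z this has rank 9, with invariant factors (1,1,1,1,1,1,1,1,1).

The boundary map ∂_2: C_2 → C_1 sends each 2-simplex [p,q,r] to [q,r] − [p,r] + [p,q]. For instance
  ∂ahi = hi − ai + ah,
  ∂bfj = fj − bj + bf.
As a 30×20 matrix over Z this has rank 20, with invariant factors (1,1,1,1,1,1,1,1,1,1,1,1,1,1,1,1,1,1,1,2).

Reading off H_k = ker ∂_k / im ∂_{k+1}:

  H_2: rank ker ∂_2 − rank ∂_3 = (20 − 20) − 0 = 0, and there is no ∂_3, so H_2 = 0.

H_2 = 0.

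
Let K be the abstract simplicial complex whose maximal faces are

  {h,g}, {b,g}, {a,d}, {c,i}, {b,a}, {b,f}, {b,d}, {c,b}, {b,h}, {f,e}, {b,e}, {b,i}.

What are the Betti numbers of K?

Order the vertices as a < b < c < d < e < f < g < h < i. Listing each simplex with vertices in this order, K has dimension 1 with simplices:

  0-simplices (9): a, b, c, d, e, f, g, h, i
  1-simplices (12): ab, ad, bc, bd, be, bf, bg, bh, bi, ci, ef, gh

so the chain groups are C_0 ≅ Z^9, C_1 ≅ Z^12.

The boundary map ∂_1: C_1 → C_0 maps an edge to its endpoints' difference, ∂[p,q] = q − p. For instance
  ∂bh = h − b.
The resulting 9×12 matrix has rank 8, and its Smith normal form has invariant factors (1,1,1,1,1,1,1,1).

From H_k ≅ ker(∂_k) / im(∂_{k+1}) we obtain:

  H_0: rank C_0 − rank ∂_1 = 9 − 8 = 1, and the invariant factors of ∂_1 are all 1, so H_0 = Z.
  H_1: rank ker ∂_1 − rank ∂_2 = (12 − 8) − 0 = 4, and there is no ∂_2, so H_1 = Z^4.

As a check, the Euler characteristic is 9 − 12 = -3, which agrees with 1 − 4 = -3.
(K is a triangulation of a wedge of 4 circles.)

Hence the Betti numbers are b_0 = 1, b_1 = 4.

b_0 = 1, b_1 = 4.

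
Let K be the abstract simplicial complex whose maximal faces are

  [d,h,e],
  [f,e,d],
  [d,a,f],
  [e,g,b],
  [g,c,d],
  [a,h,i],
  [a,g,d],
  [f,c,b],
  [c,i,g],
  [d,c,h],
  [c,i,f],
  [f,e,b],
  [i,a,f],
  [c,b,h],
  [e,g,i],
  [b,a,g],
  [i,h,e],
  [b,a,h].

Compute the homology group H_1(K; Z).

We work with the vertex ordering a < b < c < d < e < f < g < h < i. The simplices of K, each written with vertices in increasing order, are:

  0-simplices (9): a, b, c, d, e, f, g, h, i
  1-simplices (27): ab, ad, af, ag, ah, ai, bc, be, bf, bg, bh, cd, cf, cg, ch, ci, de, df, dg, dh, ef, eg, eh, ei, fi, gi, hi
  2-simplices (18): abg, abh, adf, adg, afi, ahi, bcf, bch, bef, beg, cdg, cdh, cfi, cgi, def, deh, egi, ehi

giving chain groups C_0 ≅ Z^9, C_1 ≅ Z^27, C_2 ≅ Z^18.

Boundary ∂_1: C_1 → C_0 sends each edge [p,q] (with p < q) to q − p. For instance
  ∂dg = g − d.
The 9×27 boundary matrix has rank 8 and Smith normal form diag(1,1,1,1,1,1,1,1).

Boundary ∂_2: C_2 → C_1 sends each 2-simplex [p,q,r] to [q,r] − [p,r] + [p,q]. For instance
  ∂afi = fi − ai + af,
  ∂adf = df − af + ad.
The 27×18 boundary matrix has rank 17 and Smith normal form diag(1,1,1,1,1,1,1,1,1,1,1,1,1,1,1,1,1).

Now H_k = ker ∂_k / im ∂_{k+1}, so:

  H_1: rank ker ∂_1 − rank ∂_2 = (27 − 8) − 17 = 2, and the invariant factors of ∂_2 are all 1, so H_1 ≅ Z^2.

H_1 = Z^2.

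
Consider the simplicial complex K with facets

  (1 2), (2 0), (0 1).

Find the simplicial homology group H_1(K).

H_1 ≅ Z.

Take the total order 0 < 1 < 2 on the vertex set. Then K (dimension 1) consists of the simplices:

  0-simplices (3): [0], [1], [2]
  1-simplices (3): [0,1], [0,2], [1,2]

Hence C_0 ≅ Z^3, C_1 ≅ Z^3.

∂_1: C_1 → C_0 is given by ∂[p,q] = [q] − [p]. For instance
  ∂[0,2] = [2] − [0].
This gives a 3×3 integer matrix of rank 2; reducing to Smith normal form yields diagonal entries (1,1).

Now H_k = ker ∂_k / im ∂_{k+1}, so:

  H_1: rank ker ∂_1 − rank ∂_2 = (3 − 2) − 0 = 1, and there is no ∂_2, so H_1 ≅ Z.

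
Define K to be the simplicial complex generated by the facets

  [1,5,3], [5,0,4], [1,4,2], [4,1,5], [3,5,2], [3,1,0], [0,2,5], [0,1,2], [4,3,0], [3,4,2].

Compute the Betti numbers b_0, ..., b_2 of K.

b_0 = 1, b_1 = 0, b_2 = 0.

We work with the vertex ordering 0 < 1 < 2 < 3 < 4 < 5. The simplices of K, each written with vertices in increasing order, are:

  0-simplices (6): [0], [1], [2], [3], [4], [5]
  1-simplices (15): [0,1], [0,2], [0,3], [0,4], [0,5], [1,2], [1,3], [1,4], [1,5], [2,3], [2,4], [2,5], [3,4], [3,5], [4,5]
  2-simplices (10): [0,1,2], [0,1,3], [0,2,5], [0,3,4], [0,4,5], [1,2,4], [1,3,5], [1,4,5], [2,3,4], [2,3,5]

giving chain groups C_0 ≅ Z^6, C_1 ≅ Z^15, C_2 ≅ Z^10.

∂_1: C_1 → C_0 is given by ∂[p,q] = [q] − [p]. For instance
  ∂[1,3] = [3] − [1].
As a 6×15 matrix over Z this has rank 5, with invariant factors (1,1,1,1,1).

Boundary ∂_2: C_2 → C_1 sends each 2-simplex [p,q,r] to [q,r] − [p,r] + [p,q]. For instance
  ∂[2,3,4] = [3,4] − [2,4] + [2,3],
  ∂[0,4,5] = [4,5] − [0,5] + [0,4].
This gives a 15×10 integer matrix of rank 10; reducing to Smith normal form yields diagonal entries (1,1,1,1,1,1,1,1,1,2).

Now H_k = ker ∂_k / im ∂_{k+1}, so:

  H_0: rank C_0 − rank ∂_1 = 6 − 5 = 1, and the invariant factors of ∂_1 are all 1, so H_0 = Z.
  H_1: rank ker ∂_1 − rank ∂_2 = (15 − 5) − 10 = 0, and ∂_2 has invariant factor 2 > 1, so H_1 = Z_2.
  H_2: rank ker ∂_2 − rank ∂_3 = (10 − 10) − 0 = 0, and there is no ∂_3, so H_2 = 0.

Hence the Betti numbers are b_0 = 1, b_1 = 0, b_2 = 0.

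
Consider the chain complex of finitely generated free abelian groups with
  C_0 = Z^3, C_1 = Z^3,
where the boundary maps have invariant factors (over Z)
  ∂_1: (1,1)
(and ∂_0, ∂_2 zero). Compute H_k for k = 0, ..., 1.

H_0: b_0 = 3 − 0 − 2 = 1; torsion from ∂_1 factors > 1: none. So H_0 = Z.
H_1: b_1 = 3 − 2 − 0 = 1; torsion from ∂_2 factors > 1: none. So H_1 = Z.

H_0 = Z,  H_1 = Z.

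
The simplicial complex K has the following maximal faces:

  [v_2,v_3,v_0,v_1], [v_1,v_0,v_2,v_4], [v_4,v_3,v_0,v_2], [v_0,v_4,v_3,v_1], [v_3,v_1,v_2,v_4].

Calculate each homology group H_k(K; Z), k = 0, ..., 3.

Fix the vertex order v_0 < v_1 < v_2 < v_3 < v_4 and write every simplex with vertices in increasing order. Then dim K = 3 and the simplices of K are:

  0-simplices (5): [v_0], [v_1], [v_2], [v_3], [v_4]
  1-simplices (10): [v_0,v_1], [v_0,v_2], [v_0,v_3], [v_0,v_4], [v_1,v_2], [v_1,v_3], [v_1,v_4], [v_2,v_3], [v_2,v_4], [v_3,v_4]
  2-simplices (10): [v_0,v_1,v_2], [v_0,v_1,v_3], [v_0,v_1,v_4], [v_0,v_2,v_3], [v_0,v_2,v_4], [v_0,v_3,v_4], [v_1,v_2,v_3], [v_1,v_2,v_4], [v_1,v_3,v_4], [v_2,v_3,v_4]
  3-simplices (5): [v_0,v_1,v_2,v_3], [v_0,v_1,v_2,v_4], [v_0,v_1,v_3,v_4], [v_0,v_2,v_3,v_4], [v_1,v_2,v_3,v_4]

so the chain groups are C_0 ≅ Z^5, C_1 ≅ Z^10, C_2 ≅ Z^10, C_3 ≅ Z^5.

∂_1: C_1 → C_0 maps an edge to its endpoints' difference, ∂[p,q] = q − p.
The resulting 5×10 matrix has rank 4, and its Smith normal form has invariant factors (1,1,1,1).

∂_2: C_2 → C_1 sends each 2-simplex [p,q,r] to [q,r] − [p,r] + [p,q]. For instance
  ∂[v_1,v_2,v_4] = [v_2,v_4] − [v_1,v_4] + [v_1,v_2],
  ∂[v_1,v_3,v_4] = [v_3,v_4] − [v_1,v_4] + [v_1,v_3].
As a 10×10 matrix over Z this has rank 6, with invariant factors (1,1,1,1,1,1).

Boundary ∂_3: C_3 → C_2 sends each 3-simplex σ to the alternating sum Σ_i (−1)^i (σ with its i-th vertex removed). For instance
  ∂[v_0,v_1,v_2,v_3] = [v_1,v_2,v_3] − [v_0,v_2,v_3] + [v_0,v_1,v_3] − [v_0,v_1,v_2],
  ∂[v_0,v_2,v_3,v_4] = [v_2,v_3,v_4] − [v_0,v_3,v_4] + [v_0,v_2,v_4] − [v_0,v_2,v_3].
The 10×5 boundary matrix has rank 4 and Smith normal form diag(1,1,1,1).

Computing H_k = (kernel of ∂_k) / (image of ∂_{k+1}):

  H_0: rank C_0 − rank ∂_1 = 5 − 4 = 1, and the invariant factors of ∂_1 are all 1, so H_0 = Z.
  H_1: rank ker ∂_1 − rank ∂_2 = (10 − 4) − 6 = 0, and the invariant factors of ∂_2 are all 1, so H_1 = 0.
  H_2: rank ker ∂_2 − rank ∂_3 = (10 − 6) − 4 = 0, and the invariant factors of ∂_3 are all 1, so H_2 = 0.
  H_3: rank ker ∂_3 − rank ∂_4 = (5 − 4) − 0 = 1, and there is no ∂_4, so H_3 = Z.

As a check, the Euler characteristic is 5 − 10 + 10 − 5 = 0, which agrees with 1 − 0 + 0 − 1 = 0.

H_0 = Z,  H_1 = 0,  H_2 = 0,  H_3 = Z.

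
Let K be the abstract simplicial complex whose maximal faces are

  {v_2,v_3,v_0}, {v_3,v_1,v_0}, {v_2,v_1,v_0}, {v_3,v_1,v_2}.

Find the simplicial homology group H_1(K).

H_1 = 0.

K has 4 vertices, 6 edges, 4 triangles.
rank ∂_1 = 3, rank ∂_2 = 3 ⇒ b_1 = 6 − 3 − 3 = 0; all invariant factors of ∂_2 are 1 so no torsion. So H_1 = 0.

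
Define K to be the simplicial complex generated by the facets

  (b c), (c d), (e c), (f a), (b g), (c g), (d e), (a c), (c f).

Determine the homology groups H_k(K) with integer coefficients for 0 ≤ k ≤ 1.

We work with the vertex ordering a < b < c < d < e < f < g. The simplices of K, each written with vertices in increasing order, are:

  0-simplices (7): a, b, c, d, e, f, g
  1-simplices (9): ac, af, bc, bg, cd, ce, cf, cg, de

so the chain groups are C_0 ≅ Z^7, C_1 ≅ Z^9.

Boundary ∂_1: C_1 → C_0 is given by ∂[p,q] = [q] − [p].
The 7×9 boundary matrix has rank 6 and Smith normal form diag(1,1,1,1,1,1).

Computing H_k = (kernel of ∂_k) / (image of ∂_{k+1}):

  H_0: rank C_0 − rank ∂_1 = 7 − 6 = 1, and the invariant factors of ∂_1 are all 1, so H_0 ≅ Z.
  H_1: rank ker ∂_1 − rank ∂_2 = (9 − 6) − 0 = 3, and there is no ∂_2, so H_1 ≅ Z^3.

H_0 = Z,  H_1 = Z^3.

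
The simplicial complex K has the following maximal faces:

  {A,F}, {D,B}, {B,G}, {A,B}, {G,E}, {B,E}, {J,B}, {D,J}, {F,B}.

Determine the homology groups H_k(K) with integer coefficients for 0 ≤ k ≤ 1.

Order the vertices as A < B < D < E < F < G < J. Listing each simplex with vertices in this order, K has dimension 1 with simplices:

  0-simplices (7): A, B, D, E, F, G, J
  1-simplices (9): AB, AF, BD, BE, BF, BG, BJ, DJ, EG

Hence C_0 ≅ Z^7, C_1 ≅ Z^9.

Boundary ∂_1: C_1 → C_0 maps an edge to its endpoints' difference, ∂[p,q] = q − p. For instance
  ∂BD = D − B.
The resulting 7×9 matrix has rank 6, and its Smith normal form has invariant factors (1,1,1,1,1,1).

Now H_k = ker ∂_k / im ∂_{k+1}, so:

  H_0: rank C_0 − rank ∂_1 = 7 − 6 = 1, and the invariant factors of ∂_1 are all 1, so H_0 ≅ Z.
  H_1: rank ker ∂_1 − rank ∂_2 = (9 − 6) − 0 = 3, and there is no ∂_2, so H_1 ≅ Z^3.

H_0 ≅ Z,  H_1 ≅ Z^3.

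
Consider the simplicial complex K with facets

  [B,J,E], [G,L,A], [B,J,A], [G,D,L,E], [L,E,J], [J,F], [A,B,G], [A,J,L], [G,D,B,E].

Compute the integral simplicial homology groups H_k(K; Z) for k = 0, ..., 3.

H_0 = Z,  H_1 = 0,  H_2 = Z,  H_3 = 0.

Fix the vertex order A < B < D < E < F < G < J < L and write every simplex with vertices in increasing order. Then dim K = 3 and the simplices of K are:

  0-simplices (8): A, B, D, E, F, G, J, L
  1-simplices (17): AB, AG, AJ, AL, BD, BE, BG, BJ, DE, DG, DL, EG, EJ, EL, FJ, GL, JL
  2-simplices (13): ABG, ABJ, AGL, AJL, BDE, BDG, BEG, BEJ, DEG, DEL, DGL, EGL, EJL
  3-simplices (2): BDEG, DEGL

Hence C_0 ≅ Z^8, C_1 ≅ Z^17, C_2 ≅ Z^13, C_3 ≅ Z^2.

Boundary ∂_1: C_1 → C_0 sends each edge [p,q] (with p < q) to q − p. For instance
  ∂DE = E − D.
The 8×17 boundary matrix has rank 7 and Smith normal form diag(1,1,1,1,1,1,1).

Boundary ∂_2: C_2 → C_1 acts by ∂[p,q,r] = [q,r] − [p,r] + [p,q]. For instance
  ∂EGL = GL − EL + EG,
  ∂ABJ = BJ − AJ + AB.
The 17×13 boundary matrix has rank 10 and Smith normal form diag(1,1,1,1,1,1,1,1,1,1).

The boundary map ∂_3: C_3 → C_2 sends each 3-simplex σ to the alternating sum Σ_i (−1)^i (σ with its i-th vertex removed). For instance
  ∂BDEG = DEG − BEG + BDG − BDE,
  ∂DEGL = EGL − DGL + DEL − DEG.
The resulting 13×2 matrix has rank 2, and its Smith normal form has invariant factors (1,1).

Reading off H_k = ker ∂_k / im ∂_{k+1}:

  H_0: rank C_0 − rank ∂_1 = 8 − 7 = 1, and the invariant factors of ∂_1 are all 1, so H_0 = Z.
  H_1: rank ker ∂_1 − rank ∂_2 = (17 − 7) − 10 = 0, and the invariant factors of ∂_2 are all 1, so H_1 = 0.
  H_2: rank ker ∂_2 − rank ∂_3 = (13 − 10) − 2 = 1, and the invariant factors of ∂_3 are all 1, so H_2 = Z.
  H_3: rank ker ∂_3 − rank ∂_4 = (2 − 2) − 0 = 0, and there is no ∂_4, so H_3 = 0.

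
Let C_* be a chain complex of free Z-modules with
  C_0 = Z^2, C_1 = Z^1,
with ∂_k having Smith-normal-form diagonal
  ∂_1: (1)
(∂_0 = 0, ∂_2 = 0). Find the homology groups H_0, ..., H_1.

H_0 = Z,  H_1 = 0.

H_0: b_0 = 2 − 0 − 1 = 1; torsion from ∂_1 factors > 1: none. So H_0 = Z.
H_1: b_1 = 1 − 1 − 0 = 0; torsion from ∂_2 factors > 1: none. So H_1 = 0.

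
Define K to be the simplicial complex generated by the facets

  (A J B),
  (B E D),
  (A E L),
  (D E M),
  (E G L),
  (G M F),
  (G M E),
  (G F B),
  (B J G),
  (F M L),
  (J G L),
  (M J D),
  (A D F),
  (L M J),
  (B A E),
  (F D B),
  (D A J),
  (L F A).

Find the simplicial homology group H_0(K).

Order the vertices as A < B < D < E < F < G < J < L < M. Listing each simplex with vertices in this order, K has dimension 2 with simplices:

  0-simplices (9): A, B, D, E, F, G, J, L, M
  1-simplices (27): AB, AD, AE, AF, AJ, AL, BD, BE, BF, BG, BJ, DE, DF, DJ, DM, EG, EL, EM, FG, FL, FM, GJ, GL, GM, JL, JM, LM
  2-simplices (18): ABE, ABJ, ADF, ADJ, AEL, AFL, BDE, BDF, BFG, BGJ, DEM, DJM, EGL, EGM, FGM, FLM, GJL, JLM

giving chain groups C_0 ≅ Z^9, C_1 ≅ Z^27, C_2 ≅ Z^18.

Boundary ∂_1: C_1 → C_0 maps an edge to its endpoints' difference, ∂[p,q] = q − p. For instance
  ∂EM = M − E.
This gives a 9×27 integer matrix of rank 8; reducing to Smith normal form yields diagonal entries (1,1,1,1,1,1,1,1).

∂_2: C_2 → C_1 acts by ∂[p,q,r] = [q,r] − [p,r] + [p,q]. For instance
  ∂EGM = GM − EM + EG,
  ∂ABE = BE − AE + AB.
This gives a 27×18 integer matrix of rank 18; reducing to Smith normal form yields diagonal entries (1,1,1,1,1,1,1,1,1,1,1,1,1,1,1,1,1,2).

From H_k ≅ ker(∂_k) / im(∂_{k+1}) we obtain:

  H_0: rank C_0 − rank ∂_1 = 9 − 8 = 1, and the invariant factors of ∂_1 are all 1, so H_0 ≅ Z.

(K is a triangulation of the Klein bottle.)

H_0 = Z.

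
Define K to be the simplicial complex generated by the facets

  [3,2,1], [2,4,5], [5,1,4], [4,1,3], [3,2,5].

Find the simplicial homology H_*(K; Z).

H_0 = Z,  H_1 = Z,  H_2 = 0.

We work with the vertex ordering 1 < 2 < 3 < 4 < 5. The simplices of K, each written with vertices in increasing order, are:

  0-simplices (5): [1], [2], [3], [4], [5]
  1-simplices (10): [1,2], [1,3], [1,4], [1,5], [2,3], [2,4], [2,5], [3,4], [3,5], [4,5]
  2-simplices (5): [1,2,3], [1,3,4], [1,4,5], [2,3,5], [2,4,5]

giving chain groups C_0 ≅ Z^5, C_1 ≅ Z^10, C_2 ≅ Z^5.

Boundary ∂_1: C_1 → C_0 is given by ∂[p,q] = [q] − [p]. For instance
  ∂[1,3] = [3] − [1].
This gives a 5×10 integer matrix of rank 4; reducing to Smith normal form yields diagonal entries (1,1,1,1).

The boundary map ∂_2: C_2 → C_1 acts by ∂[p,q,r] = [q,r] − [p,r] + [p,q]. For instance
  ∂[2,3,5] = [3,5] − [2,5] + [2,3],
  ∂[2,4,5] = [4,5] − [2,5] + [2,4].
This gives a 10×5 integer matrix of rank 5; reducing to Smith normal form yields diagonal entries (1,1,1,1,1).

Now H_k = ker ∂_k / im ∂_{k+1}, so:

  H_0: rank C_0 − rank ∂_1 = 5 − 4 = 1, and the invariant factors of ∂_1 are all 1, so H_0 = Z.
  H_1: rank ker ∂_1 − rank ∂_2 = (10 − 4) − 5 = 1, and the invariant factors of ∂_2 are all 1, so H_1 = Z.
  H_2: rank ker ∂_2 − rank ∂_3 = (5 − 5) − 0 = 0, and there is no ∂_3, so H_2 = 0.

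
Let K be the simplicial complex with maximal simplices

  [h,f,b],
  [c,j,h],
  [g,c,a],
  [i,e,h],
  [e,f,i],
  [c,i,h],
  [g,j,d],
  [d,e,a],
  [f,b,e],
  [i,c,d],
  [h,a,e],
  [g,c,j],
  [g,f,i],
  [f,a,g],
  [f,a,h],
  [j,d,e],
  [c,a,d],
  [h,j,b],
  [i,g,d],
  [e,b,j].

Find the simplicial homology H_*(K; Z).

H_0 = Z,  H_1 = Z ⊕ Z/2,  H_2 = 0.

Take the total order a < b < c < d < e < f < g < h < i < j on the vertex set. Then K (dimension 2) consists of the simplices:

  0-simplices (10): a, b, c, d, e, f, g, h, i, j
  1-simplices (30): ac, ad, ae, af, ag, ah, be, bf, bh, bj, cd, cg, ch, ci, cj, de, dg, di, dj, ef, eh, ei, ej, fg, fh, fi, gi, gj, hi, hj
  2-simplices (20): acd, acg, ade, aeh, afg, afh, bef, bej, bfh, bhj, cdi, cgj, chi, chj, dej, dgi, dgj, efi, ehi, fgi

Hence C_0 ≅ Z^10, C_1 ≅ Z^30, C_2 ≅ Z^20.

The boundary map ∂_1: C_1 → C_0 sends each edge [p,q] (with p < q) to q − p. For instance
  ∂gj = j − g.
The resulting 10×30 matrix has rank 9, and its Smith normal form has invariant factors (1,1,1,1,1,1,1,1,1).

Boundary ∂_2: C_2 → C_1 maps a triangle to the signed sum of its edges. For instance
  ∂acg = cg − ag + ac,
  ∂cdi = di − ci + cd.
The 30×20 boundary matrix has rank 20 and Smith normal form diag(1,1,1,1,1,1,1,1,1,1,1,1,1,1,1,1,1,1,1,2).

From H_k ≅ ker(∂_k) / im(∂_{k+1}) we obtain:

  H_0: rank C_0 − rank ∂_1 = 10 − 9 = 1, and the invariant factors of ∂_1 are all 1, so H_0 = Z.
  H_1: rank ker ∂_1 − rank ∂_2 = (30 − 9) − 20 = 1, and ∂_2 has invariant factor 2 > 1, so H_1 = Z ⊕ Z/2.
  H_2: rank ker ∂_2 − rank ∂_3 = (20 − 20) − 0 = 0, and there is no ∂_3, so H_2 = 0.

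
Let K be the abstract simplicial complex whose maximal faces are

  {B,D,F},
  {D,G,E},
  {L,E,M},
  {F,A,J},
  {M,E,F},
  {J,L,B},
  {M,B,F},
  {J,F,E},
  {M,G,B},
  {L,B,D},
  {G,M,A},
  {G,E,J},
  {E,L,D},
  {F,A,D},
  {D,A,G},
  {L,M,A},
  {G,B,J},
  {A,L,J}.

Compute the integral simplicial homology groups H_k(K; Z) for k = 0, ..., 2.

Take the total order A < B < D < E < F < G < J < L < M on the vertex set. Then K (dimension 2) consists of the simplices:

  0-simplices (9): A, B, D, E, F, G, J, L, M
  1-simplices (27): AD, AF, AG, AJ, AL, AM, BD, BF, BG, BJ, BL, BM, DE, DF, DG, DL, EF, EG, EJ, EL, EM, FJ, FM, GJ, GM, JL, LM
  2-simplices (18): ADF, ADG, AFJ, AGM, AJL, ALM, BDF, BDL, BFM, BGJ, BGM, BJL, DEG, DEL, EFJ, EFM, EGJ, ELM

Hence C_0 ≅ Z^9, C_1 ≅ Z^27, C_2 ≅ Z^18.

The boundary map ∂_1: C_1 → C_0 sends each edge [p,q] (with p < q) to q − p. For instance
  ∂JL = L − J.
This gives a 9×27 integer matrix of rank 8; reducing to Smith normal form yields diagonal entries (1,1,1,1,1,1,1,1).

The boundary map ∂_2: C_2 → C_1 acts by ∂[p,q,r] = [q,r] − [p,r] + [p,q]. For instance
  ∂AFJ = FJ − AJ + AF,
  ∂BDF = DF − BF + BD.
As a 27×18 matrix over Z this has rank 17, with invariant factors (1,1,1,1,1,1,1,1,1,1,1,1,1,1,1,1,1).

Reading off H_k = ker ∂_k / im ∂_{k+1}:

  H_0: rank C_0 − rank ∂_1 = 9 − 8 = 1, and the invariant factors of ∂_1 are all 1, so H_0 = Z.
  H_1: rank ker ∂_1 − rank ∂_2 = (27 − 8) − 17 = 2, and the invariant factors of ∂_2 are all 1, so H_1 = Z^2.
  H_2: rank ker ∂_2 − rank ∂_3 = (18 − 17) − 0 = 1, and there is no ∂_3, so H_2 = Z.

As a check, the Euler characteristic is 9 − 27 + 18 = 0, which agrees with 1 − 2 + 1 = 0.
(K is a triangulation of the torus T^2.)

H_0 = Z,  H_1 = Z^2,  H_2 = Z.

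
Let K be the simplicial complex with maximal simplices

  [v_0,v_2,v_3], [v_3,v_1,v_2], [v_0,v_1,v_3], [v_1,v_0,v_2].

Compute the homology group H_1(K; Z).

H_1 = 0.

Take the total order v_0 < v_1 < v_2 < v_3 on the vertex set. Then K (dimension 2) consists of the simplices:

  0-simplices (4): [v_0], [v_1], [v_2], [v_3]
  1-simplices (6): [v_0,v_1], [v_0,v_2], [v_0,v_3], [v_1,v_2], [v_1,v_3], [v_2,v_3]
  2-simplices (4): [v_0,v_1,v_2], [v_0,v_1,v_3], [v_0,v_2,v_3], [v_1,v_2,v_3]

Hence C_0 ≅ Z^4, C_1 ≅ Z^6, C_2 ≅ Z^4.

∂_1: C_1 → C_0 maps an edge to its endpoints' difference, ∂[p,q] = q − p. For instance
  ∂[v_1,v_3] = [v_3] − [v_1].
As a 4×6 matrix over Z this has rank 3, with invariant factors (1,1,1).

The boundary map ∂_2: C_2 → C_1 sends each 2-simplex [p,q,r] to [q,r] − [p,r] + [p,q]. For instance
  ∂[v_0,v_1,v_2] = [v_1,v_2] − [v_0,v_2] + [v_0,v_1],
  ∂[v_0,v_1,v_3] = [v_1,v_3] − [v_0,v_3] + [v_0,v_1].
As a 6×4 matrix over Z this has rank 3, with invariant factors (1,1,1).

Reading off H_k = ker ∂_k / im ∂_{k+1}:

  H_1: rank ker ∂_1 − rank ∂_2 = (6 − 3) − 3 = 0, and the invariant factors of ∂_2 are all 1, so H_1 = 0.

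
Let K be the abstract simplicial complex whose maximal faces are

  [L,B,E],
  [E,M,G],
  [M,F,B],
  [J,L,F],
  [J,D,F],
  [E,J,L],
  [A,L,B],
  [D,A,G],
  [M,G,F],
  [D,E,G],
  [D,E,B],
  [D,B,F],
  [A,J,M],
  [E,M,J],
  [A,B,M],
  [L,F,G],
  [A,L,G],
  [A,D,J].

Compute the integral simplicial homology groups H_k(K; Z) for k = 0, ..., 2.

H_0 ≅ Z,  H_1 ≅ Z^2,  H_2 ≅ Z.

Order the vertices as A < B < D < E < F < G < J < L < M. Listing each simplex with vertices in this order, K has dimension 2 with simplices:

  0-simplices (9): A, B, D, E, F, G, J, L, M
  1-simplices (27): AB, AD, AG, AJ, AL, AM, BD, BE, BF, BL, BM, DE, DF, DG, DJ, EG, EJ, EL, EM, FG, FJ, FL, FM, GL, GM, JL, JM
  2-simplices (18): ABL, ABM, ADG, ADJ, AGL, AJM, BDE, BDF, BEL, BFM, DEG, DFJ, EGM, EJL, EJM, FGL, FGM, FJL

giving chain groups C_0 ≅ Z^9, C_1 ≅ Z^27, C_2 ≅ Z^18.

The boundary map ∂_1: C_1 → C_0 sends each edge [p,q] (with p < q) to q − p. For instance
  ∂JM = M − J.
The 9×27 boundary matrix has rank 8 and Smith normal form diag(1,1,1,1,1,1,1,1).

∂_2: C_2 → C_1 sends each 2-simplex [p,q,r] to [q,r] − [p,r] + [p,q]. For instance
  ∂DEG = EG − DG + DE,
  ∂ABL = BL − AL + AB.
The resulting 27×18 matrix has rank 17, and its Smith normal form has invariant factors (1,1,1,1,1,1,1,1,1,1,1,1,1,1,1,1,1).

From H_k ≅ ker(∂_k) / im(∂_{k+1}) we obtain:

  H_0: rank C_0 − rank ∂_1 = 9 − 8 = 1, and the invariant factors of ∂_1 are all 1, so H_0 ≅ Z.
  H_1: rank ker ∂_1 − rank ∂_2 = (27 − 8) − 17 = 2, and the invariant factors of ∂_2 are all 1, so H_1 ≅ Z^2.
  H_2: rank ker ∂_2 − rank ∂_3 = (18 − 17) − 0 = 1, and there is no ∂_3, so H_2 ≅ Z.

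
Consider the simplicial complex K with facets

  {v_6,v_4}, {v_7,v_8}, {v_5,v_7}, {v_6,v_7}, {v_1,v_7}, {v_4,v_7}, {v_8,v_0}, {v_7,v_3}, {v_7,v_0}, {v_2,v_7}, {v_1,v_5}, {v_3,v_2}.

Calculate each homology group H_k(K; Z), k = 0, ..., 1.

H_0 = Z,  H_1 = Z^4.

Take the total order v_0 < v_1 < v_2 < v_3 < v_4 < v_5 < v_6 < v_7 < v_8 on the vertex set. Then K (dimension 1) consists of the simplices:

  0-simplices (9): [v_0], [v_1], [v_2], [v_3], [v_4], [v_5], [v_6], [v_7], [v_8]
  1-simplices (12): [v_0,v_7], [v_0,v_8], [v_1,v_5], [v_1,v_7], [v_2,v_3], [v_2,v_7], [v_3,v_7], [v_4,v_6], [v_4,v_7], [v_5,v_7], [v_6,v_7], [v_7,v_8]

giving chain groups C_0 ≅ Z^9, C_1 ≅ Z^12.

Boundary ∂_1: C_1 → C_0 is given by ∂[p,q] = [q] − [p]. For instance
  ∂[v_5,v_7] = [v_7] − [v_5].
This gives a 9×12 integer matrix of rank 8; reducing to Smith normal form yields diagonal entries (1,1,1,1,1,1,1,1).

From H_k ≅ ker(∂_k) / im(∂_{k+1}) we obtain:

  H_0: rank C_0 − rank ∂_1 = 9 − 8 = 1, and the invariant factors of ∂_1 are all 1, so H_0 ≅ Z.
  H_1: rank ker ∂_1 − rank ∂_2 = (12 − 8) − 0 = 4, and there is no ∂_2, so H_1 ≅ Z^4.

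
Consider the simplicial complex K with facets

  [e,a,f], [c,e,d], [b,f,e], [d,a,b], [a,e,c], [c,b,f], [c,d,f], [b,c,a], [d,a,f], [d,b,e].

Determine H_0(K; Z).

H_0 = Z.

Order the vertices as a < b < c < d < e < f. Listing each simplex with vertices in this order, K has dimension 2 with simplices:

  0-simplices (6): a, b, c, d, e, f
  1-simplices (15): ab, ac, ad, ae, af, bc, bd, be, bf, cd, ce, cf, de, df, ef
  2-simplices (10): abc, abd, ace, adf, aef, bcf, bde, bef, cde, cdf

giving chain groups C_0 ≅ Z^6, C_1 ≅ Z^15, C_2 ≅ Z^10.

The boundary map ∂_1: C_1 → C_0 sends each edge [p,q] (with p < q) to q − p.
As a 6×15 matrix over Z this has rank 5, with invariant factors (1,1,1,1,1).

Boundary ∂_2: C_2 → C_1 sends each 2-simplex [p,q,r] to [q,r] − [p,r] + [p,q]. For instance
  ∂abd = bd − ad + ab,
  ∂cdf = df − cf + cd.
This gives a 15×10 integer matrix of rank 10; reducing to Smith normal form yields diagonal entries (1,1,1,1,1,1,1,1,1,2).

Now H_k = ker ∂_k / im ∂_{k+1}, so:

  H_0: rank C_0 − rank ∂_1 = 6 − 5 = 1, and the invariant factors of ∂_1 are all 1, so H_0 ≅ Z.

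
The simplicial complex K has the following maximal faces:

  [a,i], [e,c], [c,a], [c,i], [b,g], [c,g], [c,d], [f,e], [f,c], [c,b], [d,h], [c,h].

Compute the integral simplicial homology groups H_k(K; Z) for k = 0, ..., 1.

H_0 = Z,  H_1 = Z^4.

We work with the vertex ordering a < b < c < d < e < f < g < h < i. The simplices of K, each written with vertices in increasing order, are:

  0-simplices (9): a, b, c, d, e, f, g, h, i
  1-simplices (12): ac, ai, bc, bg, cd, ce, cf, cg, ch, ci, dh, ef

Hence C_0 ≅ Z^9, C_1 ≅ Z^12.

∂_1: C_1 → C_0 is given by ∂[p,q] = [q] − [p]. For instance
  ∂bg = g − b.
As a 9×12 matrix over Z this has rank 8, with invariant factors (1,1,1,1,1,1,1,1).

From H_k ≅ ker(∂_k) / im(∂_{k+1}) we obtain:

  H_0: rank C_0 − rank ∂_1 = 9 − 8 = 1, and the invariant factors of ∂_1 are all 1, so H_0 ≅ Z.
  H_1: rank ker ∂_1 − rank ∂_2 = (12 − 8) − 0 = 4, and there is no ∂_2, so H_1 ≅ Z^4.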